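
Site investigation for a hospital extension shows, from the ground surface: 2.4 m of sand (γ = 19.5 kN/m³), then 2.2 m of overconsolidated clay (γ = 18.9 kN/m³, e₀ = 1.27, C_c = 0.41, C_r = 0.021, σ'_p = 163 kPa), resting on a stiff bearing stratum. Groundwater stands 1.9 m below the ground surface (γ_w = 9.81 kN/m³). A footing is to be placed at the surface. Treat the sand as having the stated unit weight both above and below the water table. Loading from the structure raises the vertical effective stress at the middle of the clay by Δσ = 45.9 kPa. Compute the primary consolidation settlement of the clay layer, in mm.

Mid-depth of clay below the ground surface: z = 2.4 + 2.2/2 = 3.5 m.
Total vertical stress at mid-clay: σ_v = 19.5×2.4 + 18.9×1.1 = 67.59 kPa.
Pore pressure: u = 9.81×(3.5 − 1.9) = 15.696 kPa.
Initial effective stress: σ'_0 = σ_v − u = 67.59 − 15.696 = 51.894 kPa.
Final effective stress: σ'_f = 51.894 + 45.9 = 97.794 kPa.
σ'_f = 97.794 ≤ σ'_p = 163 kPa, so the clay remains overconsolidated and only the recompression index applies:
S_c = C_r·H/(1+e₀)·log₁₀(σ'_f/σ'_0) = 0.021×2.2/2.27×log₁₀(97.794/51.894)
    = 0.020352 × 0.2752 = 0.005601 m

S_c ≈ 5.6 mm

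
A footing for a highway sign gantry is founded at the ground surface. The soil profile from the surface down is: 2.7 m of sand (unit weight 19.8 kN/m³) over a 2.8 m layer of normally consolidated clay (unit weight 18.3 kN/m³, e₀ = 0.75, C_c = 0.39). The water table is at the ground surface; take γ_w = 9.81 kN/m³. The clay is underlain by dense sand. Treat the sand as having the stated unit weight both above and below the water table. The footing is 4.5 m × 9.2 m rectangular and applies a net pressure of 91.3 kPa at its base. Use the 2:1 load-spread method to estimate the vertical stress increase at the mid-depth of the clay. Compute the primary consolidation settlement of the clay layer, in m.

Mid-depth of clay below the ground surface: z = 2.7 + 2.8/2 = 4.1 m.
Total vertical stress at mid-clay: σ_v = 19.8×2.7 + 18.3×1.4 = 79.08 kPa.
Pore pressure: u = 9.81×(4.1 − 0) = 40.221 kPa.
Initial effective stress: σ'_0 = σ_v − u = 79.08 − 40.221 = 38.859 kPa.
Stress increase at mid-clay by the 2:1 spreading method:
Δσ = qBL/((B+z)(L+z)) = 91.3×4.5×9.2/((4.5+4.1)(9.2+4.1)) = 33.046 kPa
Final effective stress: σ'_f = σ'_0 + Δσ = 38.859 + 33.046 = 71.905 kPa.
Normally consolidated clay, so the full stress increment lies on the virgin compression line:
S_c = C_c·H/(1+e₀)·log₁₀(σ'_f/σ'_0) = 0.39×2.8/(1+0.75)×log₁₀(71.905/38.859)
    = 0.624 × 0.26727 = 0.1668 m

S_c ≈ 0.167 m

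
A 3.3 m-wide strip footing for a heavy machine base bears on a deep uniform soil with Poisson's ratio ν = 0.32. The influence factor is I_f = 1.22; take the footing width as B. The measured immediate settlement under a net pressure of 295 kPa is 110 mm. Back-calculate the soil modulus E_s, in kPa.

S_e = q·B·(1−ν²)/E_s · I_f  ⇒  E_s = q·B·(1−ν²)·I_f / S_e.
E_s = 295 × 3.3 × 0.8976 × 1.22 / 0.11 = 9691 kPa

E_s ≈ 9690 kPa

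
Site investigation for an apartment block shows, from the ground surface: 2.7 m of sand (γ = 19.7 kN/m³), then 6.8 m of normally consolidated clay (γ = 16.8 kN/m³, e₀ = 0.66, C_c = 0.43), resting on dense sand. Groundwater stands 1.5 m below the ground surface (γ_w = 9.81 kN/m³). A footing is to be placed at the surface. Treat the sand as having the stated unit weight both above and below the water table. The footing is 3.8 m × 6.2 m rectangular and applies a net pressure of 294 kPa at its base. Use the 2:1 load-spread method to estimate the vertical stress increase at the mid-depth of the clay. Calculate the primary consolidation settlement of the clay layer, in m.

S_c ≈ 0.48 m

Mid-depth of clay below the ground surface: z = 2.7 + 6.8/2 = 6.1 m.
Total vertical stress at mid-clay: σ_v = 19.7×2.7 + 16.8×3.4 = 110.31 kPa.
Pore pressure: u = 9.81×(6.1 − 1.5) = 45.126 kPa.
Initial effective stress: σ'_0 = σ_v − u = 110.31 − 45.126 = 65.184 kPa.
Stress increase at mid-clay by the 2:1 spreading method:
Δσ = qBL/((B+z)(L+z)) = 294×3.8×6.2/((3.8+6.1)(6.2+6.1)) = 56.883 kPa
Final effective stress: σ'_f = σ'_0 + Δσ = 65.184 + 56.883 = 122.07 kPa.
Normally consolidated clay, so the full stress increment lies on the virgin compression line:
S_c = C_c·H/(1+e₀)·log₁₀(σ'_f/σ'_0) = 0.43×6.8/(1+0.66)×log₁₀(122.07/65.184)
    = 1.7614 × 0.27247 = 0.4799 m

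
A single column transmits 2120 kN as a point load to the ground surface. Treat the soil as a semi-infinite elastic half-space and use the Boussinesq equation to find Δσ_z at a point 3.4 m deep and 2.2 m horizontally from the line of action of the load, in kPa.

Δσ_z ≈ 36.5 kPa

Boussinesq vertical stress below a point load on an elastic half-space:
Δσ_z = 3P/(2πz²) · [1 + (r/z)²]^(−5/2)
r/z = 2.2/3.4 = 0.64706; [1+(r/z)²]^(−5/2) = 0.41714.
Δσ_z = 3×2120/(2π×3.4²) × 0.41714 = 87.563 × 0.41714 = 36.53 kPa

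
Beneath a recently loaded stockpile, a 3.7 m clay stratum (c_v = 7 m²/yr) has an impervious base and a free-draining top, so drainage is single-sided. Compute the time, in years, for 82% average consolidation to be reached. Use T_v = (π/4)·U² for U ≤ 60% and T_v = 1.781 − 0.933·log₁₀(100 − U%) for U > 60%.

t ≈ 1.19 years

Drainage path length: H_d = H = 3.7 m (single drainage).
U > 60%: T_v = 1.781 − 0.933·log₁₀(100 − 82) = 0.60983.
t = T_v·H_d²/c_v = 0.60983×3.7²/7 = 1.193 years.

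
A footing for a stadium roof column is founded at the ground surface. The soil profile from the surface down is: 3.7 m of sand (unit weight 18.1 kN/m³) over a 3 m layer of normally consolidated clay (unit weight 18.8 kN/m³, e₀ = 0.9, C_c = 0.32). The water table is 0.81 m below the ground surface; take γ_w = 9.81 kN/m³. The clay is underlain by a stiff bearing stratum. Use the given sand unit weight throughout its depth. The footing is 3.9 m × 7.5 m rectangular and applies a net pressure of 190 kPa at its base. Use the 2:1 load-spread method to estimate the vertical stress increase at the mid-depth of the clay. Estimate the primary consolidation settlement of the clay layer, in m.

S_c ≈ 0.143 m

Mid-depth of clay below the ground surface: z = 3.7 + 3/2 = 5.2 m.
Total vertical stress at mid-clay: σ_v = 18.1×3.7 + 18.8×1.5 = 95.17 kPa.
Pore pressure: u = 9.81×(5.2 − 0.81) = 43.066 kPa.
Initial effective stress: σ'_0 = σ_v − u = 95.17 − 43.066 = 52.104 kPa.
Stress increase at mid-clay by the 2:1 spreading method:
Δσ = qBL/((B+z)(L+z)) = 190×3.9×7.5/((3.9+5.2)(7.5+5.2)) = 48.088 kPa
Final effective stress: σ'_f = σ'_0 + Δσ = 52.104 + 48.088 = 100.19 kPa.
Normally consolidated clay, so the full stress increment lies on the virgin compression line:
S_c = C_c·H/(1+e₀)·log₁₀(σ'_f/σ'_0) = 0.32×3/(1+0.9)×log₁₀(100.19/52.104)
    = 0.50526 × 0.28395 = 0.1435 m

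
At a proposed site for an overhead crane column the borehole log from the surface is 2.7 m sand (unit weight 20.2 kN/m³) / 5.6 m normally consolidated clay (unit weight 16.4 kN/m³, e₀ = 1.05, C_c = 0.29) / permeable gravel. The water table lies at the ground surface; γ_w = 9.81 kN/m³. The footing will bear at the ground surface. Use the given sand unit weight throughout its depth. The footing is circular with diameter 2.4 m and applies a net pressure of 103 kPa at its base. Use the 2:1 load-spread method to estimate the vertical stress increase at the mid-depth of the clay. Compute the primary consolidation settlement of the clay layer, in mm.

Mid-depth of clay below the ground surface: z = 2.7 + 5.6/2 = 5.5 m.
Total vertical stress at mid-clay: σ_v = 20.2×2.7 + 16.4×2.8 = 100.46 kPa.
Pore pressure: u = 9.81×(5.5 − 0) = 53.955 kPa.
Initial effective stress: σ'_0 = σ_v − u = 100.46 − 53.955 = 46.505 kPa.
Stress increase at mid-clay by the 2:1 spreading method:
Δσ ≈ qD²/(D+z)² = 103×2.4²/(2.4+5.5)² = 9.5062 kPa
Final effective stress: σ'_f = σ'_0 + Δσ = 46.505 + 9.5062 = 56.011 kPa.
Normally consolidated clay, so the full stress increment lies on the virgin compression line:
S_c = C_c·H/(1+e₀)·log₁₀(σ'_f/σ'_0) = 0.29×5.6/(1+1.05)×log₁₀(56.011/46.505)
    = 0.7922 × 0.080774 = 0.06399 m

S_c ≈ 64 mm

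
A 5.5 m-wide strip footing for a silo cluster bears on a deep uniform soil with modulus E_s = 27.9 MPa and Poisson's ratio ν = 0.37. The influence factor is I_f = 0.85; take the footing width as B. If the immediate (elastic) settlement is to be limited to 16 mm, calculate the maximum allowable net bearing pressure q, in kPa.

E_s = 27.9 MPa = 27900 kPa.
S_e = q·B·(1−ν²)/E_s · I_f  ⇒  q = S_e·E_s / (B·(1−ν²)·I_f).
q = 0.016 × 27900 / (5.5 × 0.8631 × 0.85) = 110.6 kPa

q ≈ 111 kPa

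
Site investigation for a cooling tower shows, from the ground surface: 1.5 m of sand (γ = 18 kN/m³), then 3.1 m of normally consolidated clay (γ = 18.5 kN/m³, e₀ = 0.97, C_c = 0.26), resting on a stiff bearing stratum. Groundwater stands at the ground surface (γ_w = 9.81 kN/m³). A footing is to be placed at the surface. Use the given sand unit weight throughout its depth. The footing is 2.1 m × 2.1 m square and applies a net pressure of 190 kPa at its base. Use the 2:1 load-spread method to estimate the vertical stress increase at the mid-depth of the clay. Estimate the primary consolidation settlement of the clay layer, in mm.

S_c ≈ 142 mm

Mid-depth of clay below the ground surface: z = 1.5 + 3.1/2 = 3.05 m.
Total vertical stress at mid-clay: σ_v = 18×1.5 + 18.5×1.55 = 55.675 kPa.
Pore pressure: u = 9.81×(3.05 − 0) = 29.921 kPa.
Initial effective stress: σ'_0 = σ_v − u = 55.675 − 29.921 = 25.754 kPa.
Stress increase at mid-clay by the 2:1 spreading method:
Δσ = qBL/((B+z)(L+z)) = 190×2.1×2.1/((2.1+3.05)(2.1+3.05)) = 31.592 kPa
Final effective stress: σ'_f = σ'_0 + Δσ = 25.754 + 31.592 = 57.346 kPa.
Normally consolidated clay, so the full stress increment lies on the virgin compression line:
S_c = C_c·H/(1+e₀)·log₁₀(σ'_f/σ'_0) = 0.26×3.1/(1+0.97)×log₁₀(57.346/25.754)
    = 0.40914 × 0.34766 = 0.1422 m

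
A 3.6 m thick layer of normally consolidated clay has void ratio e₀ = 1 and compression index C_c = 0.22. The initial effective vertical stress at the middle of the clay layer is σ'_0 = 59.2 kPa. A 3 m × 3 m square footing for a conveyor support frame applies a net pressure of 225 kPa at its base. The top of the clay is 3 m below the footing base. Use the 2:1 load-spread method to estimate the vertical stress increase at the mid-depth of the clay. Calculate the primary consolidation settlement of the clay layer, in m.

Mid-depth of clay below the footing base: z = 3 + 3.6/2 = 4.8 m.
Stress increase at mid-clay by the 2:1 spreading method:
Δσ = qBL/((B+z)(L+z)) = 225×3×3/((3+4.8)(3+4.8)) = 33.284 kPa
Final effective stress: σ'_f = σ'_0 + Δσ = 59.2 + 33.284 = 92.484 kPa.
Normally consolidated clay, so the full stress increment lies on the virgin compression line:
S_c = C_c·H/(1+e₀)·log₁₀(σ'_f/σ'_0) = 0.22×3.6/(1+1)×log₁₀(92.484/59.2)
    = 0.396 × 0.19374 = 0.07672 m

S_c ≈ 0.0767 m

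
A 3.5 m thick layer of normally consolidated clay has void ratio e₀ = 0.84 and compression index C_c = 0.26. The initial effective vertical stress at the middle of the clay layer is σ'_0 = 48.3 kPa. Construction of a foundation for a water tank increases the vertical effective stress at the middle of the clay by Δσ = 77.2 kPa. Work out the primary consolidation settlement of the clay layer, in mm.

S_c ≈ 205 mm

Final effective stress: σ'_f = σ'_0 + Δσ = 48.3 + 77.2 = 125.5 kPa.
Normally consolidated clay, so the full stress increment lies on the virgin compression line:
S_c = C_c·H/(1+e₀)·log₁₀(σ'_f/σ'_0) = 0.26×3.5/(1+0.84)×log₁₀(125.5/48.3)
    = 0.49457 × 0.4147 = 0.2051 m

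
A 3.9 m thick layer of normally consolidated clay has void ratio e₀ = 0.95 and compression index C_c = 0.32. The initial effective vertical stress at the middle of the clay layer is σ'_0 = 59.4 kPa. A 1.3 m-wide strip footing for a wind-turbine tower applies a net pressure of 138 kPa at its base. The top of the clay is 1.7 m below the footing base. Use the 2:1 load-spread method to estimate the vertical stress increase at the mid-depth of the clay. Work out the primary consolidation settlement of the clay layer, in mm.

Mid-depth of clay below the footing base: z = 1.7 + 3.9/2 = 3.65 m.
Stress increase at mid-clay by the 2:1 spreading method:
Δσ = qB/(B+z) = 138×1.3/(1.3+3.65) = 36.242 kPa
Final effective stress: σ'_f = σ'_0 + Δσ = 59.4 + 36.242 = 95.642 kPa.
Normally consolidated clay, so the full stress increment lies on the virgin compression line:
S_c = C_c·H/(1+e₀)·log₁₀(σ'_f/σ'_0) = 0.32×3.9/(1+0.95)×log₁₀(95.642/59.4)
    = 0.64 × 0.20686 = 0.1324 m

S_c ≈ 132 mm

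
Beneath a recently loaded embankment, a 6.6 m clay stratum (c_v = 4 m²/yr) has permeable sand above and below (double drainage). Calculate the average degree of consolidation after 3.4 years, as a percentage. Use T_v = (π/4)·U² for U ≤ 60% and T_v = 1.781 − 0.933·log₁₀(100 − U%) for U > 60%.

Drainage path length: H_d = H/2 = 3.3 m (double drainage).
T_v = c_v·t/H_d² = 4×3.4/3.3² = 1.2489.
T_v = 1.2489 corresponds to the U > 60% branch:
U = 1 − 10^((1.781 − T_v)/0.933)/100 = 0.9628

U ≈ 96.3 %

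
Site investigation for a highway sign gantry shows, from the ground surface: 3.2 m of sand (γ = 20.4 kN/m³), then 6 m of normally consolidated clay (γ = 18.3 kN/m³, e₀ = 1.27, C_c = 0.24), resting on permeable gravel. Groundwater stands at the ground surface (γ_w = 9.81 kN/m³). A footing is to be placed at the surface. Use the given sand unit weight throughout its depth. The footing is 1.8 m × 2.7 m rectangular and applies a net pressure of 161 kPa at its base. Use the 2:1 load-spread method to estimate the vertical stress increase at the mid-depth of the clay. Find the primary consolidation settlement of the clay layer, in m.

S_c ≈ 0.0468 m

Mid-depth of clay below the ground surface: z = 3.2 + 6/2 = 6.2 m.
Total vertical stress at mid-clay: σ_v = 20.4×3.2 + 18.3×3 = 120.18 kPa.
Pore pressure: u = 9.81×(6.2 − 0) = 60.822 kPa.
Initial effective stress: σ'_0 = σ_v − u = 120.18 − 60.822 = 59.358 kPa.
Stress increase at mid-clay by the 2:1 spreading method:
Δσ = qBL/((B+z)(L+z)) = 161×1.8×2.7/((1.8+6.2)(2.7+6.2)) = 10.99 kPa
Final effective stress: σ'_f = σ'_0 + Δσ = 59.358 + 10.99 = 70.348 kPa.
Normally consolidated clay, so the full stress increment lies on the virgin compression line:
S_c = C_c·H/(1+e₀)·log₁₀(σ'_f/σ'_0) = 0.24×6/(1+1.27)×log₁₀(70.348/59.358)
    = 0.63436 × 0.073772 = 0.0468 m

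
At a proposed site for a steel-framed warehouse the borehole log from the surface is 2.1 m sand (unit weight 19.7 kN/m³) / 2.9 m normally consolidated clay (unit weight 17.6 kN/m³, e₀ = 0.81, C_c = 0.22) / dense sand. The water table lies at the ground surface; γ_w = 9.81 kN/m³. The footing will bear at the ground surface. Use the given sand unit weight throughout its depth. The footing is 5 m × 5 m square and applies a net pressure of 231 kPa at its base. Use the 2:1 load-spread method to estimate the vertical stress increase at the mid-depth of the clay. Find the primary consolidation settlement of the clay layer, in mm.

Mid-depth of clay below the ground surface: z = 2.1 + 2.9/2 = 3.55 m.
Total vertical stress at mid-clay: σ_v = 19.7×2.1 + 17.6×1.45 = 66.89 kPa.
Pore pressure: u = 9.81×(3.55 − 0) = 34.825 kPa.
Initial effective stress: σ'_0 = σ_v − u = 66.89 − 34.825 = 32.065 kPa.
Stress increase at mid-clay by the 2:1 spreading method:
Δσ = qBL/((B+z)(L+z)) = 231×5×5/((5+3.55)(5+3.55)) = 78.999 kPa
Final effective stress: σ'_f = σ'_0 + Δσ = 32.065 + 78.999 = 111.06 kPa.
Normally consolidated clay, so the full stress increment lies on the virgin compression line:
S_c = C_c·H/(1+e₀)·log₁₀(σ'_f/σ'_0) = 0.22×2.9/(1+0.81)×log₁₀(111.06/32.065)
    = 0.35249 × 0.53953 = 0.1902 m

S_c ≈ 190 mm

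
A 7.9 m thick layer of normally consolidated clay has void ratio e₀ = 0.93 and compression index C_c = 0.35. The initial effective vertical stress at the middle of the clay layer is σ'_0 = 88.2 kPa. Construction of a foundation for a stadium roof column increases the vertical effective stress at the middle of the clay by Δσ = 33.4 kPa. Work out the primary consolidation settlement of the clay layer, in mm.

S_c ≈ 200 mm

Final effective stress: σ'_f = σ'_0 + Δσ = 88.2 + 33.4 = 121.6 kPa.
Normally consolidated clay, so the full stress increment lies on the virgin compression line:
S_c = C_c·H/(1+e₀)·log₁₀(σ'_f/σ'_0) = 0.35×7.9/(1+0.93)×log₁₀(121.6/88.2)
    = 1.4326 × 0.13946 = 0.1998 m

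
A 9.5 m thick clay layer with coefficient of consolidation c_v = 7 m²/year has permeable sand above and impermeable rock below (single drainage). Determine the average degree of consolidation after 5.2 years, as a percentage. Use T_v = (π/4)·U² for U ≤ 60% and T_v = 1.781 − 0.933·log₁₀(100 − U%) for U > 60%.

U ≈ 70 %

Drainage path length: H_d = H = 9.5 m (single drainage).
T_v = c_v·t/H_d² = 7×5.2/9.5² = 0.40332.
T_v = 0.40332 corresponds to the U > 60% branch:
U = 1 − 10^((1.781 − T_v)/0.933)/100 = 0.7004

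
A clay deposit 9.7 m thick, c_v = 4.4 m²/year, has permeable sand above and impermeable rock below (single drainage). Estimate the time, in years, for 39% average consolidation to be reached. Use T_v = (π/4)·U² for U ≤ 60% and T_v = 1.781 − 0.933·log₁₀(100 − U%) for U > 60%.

Drainage path length: H_d = H = 9.7 m (single drainage).
U ≤ 60%: T_v = (π/4)·U² = (π/4)×0.39² = 0.11946.
t = T_v·H_d²/c_v = 0.11946×9.7²/4.4 = 2.555 years.

t ≈ 2.55 years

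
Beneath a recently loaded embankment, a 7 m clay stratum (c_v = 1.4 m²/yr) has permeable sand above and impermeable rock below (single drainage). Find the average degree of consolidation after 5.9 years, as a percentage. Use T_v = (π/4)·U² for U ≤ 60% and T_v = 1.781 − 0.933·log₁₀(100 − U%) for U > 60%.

Drainage path length: H_d = H = 7 m (single drainage).
T_v = c_v·t/H_d² = 1.4×5.9/7² = 0.16857.
T_v = 0.16857 corresponds to the U ≤ 60% branch:
U = √(4T_v/π) = 0.4633

U ≈ 46.3 %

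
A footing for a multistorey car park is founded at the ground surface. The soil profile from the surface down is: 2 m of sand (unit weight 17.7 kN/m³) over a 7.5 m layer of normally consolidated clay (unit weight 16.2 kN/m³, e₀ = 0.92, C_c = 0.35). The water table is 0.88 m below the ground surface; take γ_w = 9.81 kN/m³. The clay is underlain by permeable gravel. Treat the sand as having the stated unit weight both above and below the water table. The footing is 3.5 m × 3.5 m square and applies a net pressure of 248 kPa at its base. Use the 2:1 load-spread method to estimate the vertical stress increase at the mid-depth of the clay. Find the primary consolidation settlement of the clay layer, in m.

S_c ≈ 0.327 m

Mid-depth of clay below the ground surface: z = 2 + 7.5/2 = 5.75 m.
Total vertical stress at mid-clay: σ_v = 17.7×2 + 16.2×3.75 = 96.15 kPa.
Pore pressure: u = 9.81×(5.75 − 0.88) = 47.775 kPa.
Initial effective stress: σ'_0 = σ_v − u = 96.15 − 47.775 = 48.375 kPa.
Stress increase at mid-clay by the 2:1 spreading method:
Δσ = qBL/((B+z)(L+z)) = 248×3.5×3.5/((3.5+5.75)(3.5+5.75)) = 35.506 kPa
Final effective stress: σ'_f = σ'_0 + Δσ = 48.375 + 35.506 = 83.881 kPa.
Normally consolidated clay, so the full stress increment lies on the virgin compression line:
S_c = C_c·H/(1+e₀)·log₁₀(σ'_f/σ'_0) = 0.35×7.5/(1+0.92)×log₁₀(83.881/48.375)
    = 1.3672 × 0.23904 = 0.3268 m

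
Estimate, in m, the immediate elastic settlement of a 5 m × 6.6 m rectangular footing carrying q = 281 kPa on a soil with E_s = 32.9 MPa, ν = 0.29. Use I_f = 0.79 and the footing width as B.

S_e ≈ 0.0309 m

Immediate (elastic) settlement: S_e = q·B·(1−ν²)/E_s · I_f.
E_s = 32.9 MPa = 32900 kPa.
S_e = 281 × 5 × (1 − 0.29²) / 32900 × 0.79
    = 281 × 5 × 0.9159 / 32900 × 0.79
    = 0.0309 m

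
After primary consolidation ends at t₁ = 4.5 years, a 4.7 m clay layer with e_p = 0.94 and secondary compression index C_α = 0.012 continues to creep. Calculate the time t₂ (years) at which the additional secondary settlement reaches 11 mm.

t₂ ≈ 10.8 years

S_s = C_α·H/(1+e_p)·log₁₀(t₂/t₁) ⇒ log₁₀(t₂/t₁) = S_s·(1+e_p)/(C_α·H).
log₁₀(t₂/t₁) = 0.011 × (1+0.94) / (0.012×4.7) = 0.3784
t₂ = t₁ × 10^0.3784 = 4.5 × 2.39 = 10.75 years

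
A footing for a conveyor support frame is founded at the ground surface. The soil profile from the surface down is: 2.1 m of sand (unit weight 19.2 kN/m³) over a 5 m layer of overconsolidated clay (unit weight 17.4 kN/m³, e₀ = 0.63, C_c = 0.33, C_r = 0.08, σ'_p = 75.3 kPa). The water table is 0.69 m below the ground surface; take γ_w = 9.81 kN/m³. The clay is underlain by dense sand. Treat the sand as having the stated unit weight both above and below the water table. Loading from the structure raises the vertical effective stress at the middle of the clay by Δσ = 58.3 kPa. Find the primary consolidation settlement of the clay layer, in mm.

Mid-depth of clay below the ground surface: z = 2.1 + 5/2 = 4.6 m.
Total vertical stress at mid-clay: σ_v = 19.2×2.1 + 17.4×2.5 = 83.82 kPa.
Pore pressure: u = 9.81×(4.6 − 0.69) = 38.357 kPa.
Initial effective stress: σ'_0 = σ_v − u = 83.82 − 38.357 = 45.463 kPa.
Final effective stress: σ'_f = 45.463 + 58.3 = 103.76 kPa.
σ'_f = 103.76 > σ'_p = 75.3 kPa, so the stress path crosses the preconsolidation pressure — recompression up to σ'_p, then virgin compression beyond:
S_c = H/(1+e₀)·[C_r·log₁₀(σ'_p/σ'_0) + C_c·log₁₀(σ'_f/σ'_p)]
    = 5/1.63 × [0.08×log₁₀(75.3/45.463) + 0.33×log₁₀(103.76/75.3)]
    = 3.0675 × [0.017531 + 0.045948] = 0.1947 m

S_c ≈ 195 mm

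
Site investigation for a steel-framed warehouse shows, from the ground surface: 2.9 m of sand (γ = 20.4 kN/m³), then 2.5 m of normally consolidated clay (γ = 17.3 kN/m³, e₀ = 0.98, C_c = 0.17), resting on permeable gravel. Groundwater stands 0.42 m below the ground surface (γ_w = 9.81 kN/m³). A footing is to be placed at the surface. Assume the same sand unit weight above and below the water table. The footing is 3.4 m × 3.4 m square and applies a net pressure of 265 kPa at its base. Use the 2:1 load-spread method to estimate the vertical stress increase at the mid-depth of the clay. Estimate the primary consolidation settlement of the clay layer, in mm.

Mid-depth of clay below the ground surface: z = 2.9 + 2.5/2 = 4.15 m.
Total vertical stress at mid-clay: σ_v = 20.4×2.9 + 17.3×1.25 = 80.785 kPa.
Pore pressure: u = 9.81×(4.15 − 0.42) = 36.591 kPa.
Initial effective stress: σ'_0 = σ_v − u = 80.785 − 36.591 = 44.194 kPa.
Stress increase at mid-clay by the 2:1 spreading method:
Δσ = qBL/((B+z)(L+z)) = 265×3.4×3.4/((3.4+4.15)(3.4+4.15)) = 53.742 kPa
Final effective stress: σ'_f = σ'_0 + Δσ = 44.194 + 53.742 = 97.936 kPa.
Normally consolidated clay, so the full stress increment lies on the virgin compression line:
S_c = C_c·H/(1+e₀)·log₁₀(σ'_f/σ'_0) = 0.17×2.5/(1+0.98)×log₁₀(97.936/44.194)
    = 0.21465 × 0.34558 = 0.07418 m

S_c ≈ 74.2 mm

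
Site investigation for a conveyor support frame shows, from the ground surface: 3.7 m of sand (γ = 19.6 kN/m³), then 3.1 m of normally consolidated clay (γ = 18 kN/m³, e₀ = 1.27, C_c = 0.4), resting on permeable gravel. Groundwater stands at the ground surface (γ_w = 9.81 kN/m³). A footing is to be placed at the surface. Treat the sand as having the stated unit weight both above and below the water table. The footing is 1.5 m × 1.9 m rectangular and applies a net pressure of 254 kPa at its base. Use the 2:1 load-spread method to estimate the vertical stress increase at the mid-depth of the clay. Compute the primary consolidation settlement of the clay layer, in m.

S_c ≈ 0.0634 m

Mid-depth of clay below the ground surface: z = 3.7 + 3.1/2 = 5.25 m.
Total vertical stress at mid-clay: σ_v = 19.6×3.7 + 18×1.55 = 100.42 kPa.
Pore pressure: u = 9.81×(5.25 − 0) = 51.503 kPa.
Initial effective stress: σ'_0 = σ_v − u = 100.42 − 51.503 = 48.917 kPa.
Stress increase at mid-clay by the 2:1 spreading method:
Δσ = qBL/((B+z)(L+z)) = 254×1.5×1.9/((1.5+5.25)(1.9+5.25)) = 14.999 kPa
Final effective stress: σ'_f = σ'_0 + Δσ = 48.917 + 14.999 = 63.916 kPa.
Normally consolidated clay, so the full stress increment lies on the virgin compression line:
S_c = C_c·H/(1+e₀)·log₁₀(σ'_f/σ'_0) = 0.4×3.1/(1+1.27)×log₁₀(63.916/48.917)
    = 0.54626 × 0.11615 = 0.06345 m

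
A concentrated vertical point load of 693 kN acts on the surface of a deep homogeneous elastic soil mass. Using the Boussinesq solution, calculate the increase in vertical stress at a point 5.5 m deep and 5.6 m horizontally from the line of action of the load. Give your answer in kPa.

Δσ_z ≈ 1.85 kPa

Boussinesq vertical stress below a point load on an elastic half-space:
Δσ_z = 3P/(2πz²) · [1 + (r/z)²]^(−5/2)
r/z = 5.6/5.5 = 1.0182; [1+(r/z)²]^(−5/2) = 0.16892.
Δσ_z = 3×693/(2π×5.5²) × 0.16892 = 10.938 × 0.16892 = 1.848 kPa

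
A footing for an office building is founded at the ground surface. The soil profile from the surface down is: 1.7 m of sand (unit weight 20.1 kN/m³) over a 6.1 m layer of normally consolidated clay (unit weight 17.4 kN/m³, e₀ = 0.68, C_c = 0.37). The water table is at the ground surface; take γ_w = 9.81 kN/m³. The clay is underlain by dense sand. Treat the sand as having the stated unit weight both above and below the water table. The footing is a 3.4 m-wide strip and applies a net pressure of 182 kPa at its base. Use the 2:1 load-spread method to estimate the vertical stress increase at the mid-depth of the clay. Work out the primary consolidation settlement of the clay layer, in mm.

S_c ≈ 615 mm

Mid-depth of clay below the ground surface: z = 1.7 + 6.1/2 = 4.75 m.
Total vertical stress at mid-clay: σ_v = 20.1×1.7 + 17.4×3.05 = 87.24 kPa.
Pore pressure: u = 9.81×(4.75 − 0) = 46.598 kPa.
Initial effective stress: σ'_0 = σ_v − u = 87.24 − 46.598 = 40.642 kPa.
Stress increase at mid-clay by the 2:1 spreading method:
Δσ = qB/(B+z) = 182×3.4/(3.4+4.75) = 75.926 kPa
Final effective stress: σ'_f = σ'_0 + Δσ = 40.642 + 75.926 = 116.57 kPa.
Normally consolidated clay, so the full stress increment lies on the virgin compression line:
S_c = C_c·H/(1+e₀)·log₁₀(σ'_f/σ'_0) = 0.37×6.1/(1+0.68)×log₁₀(116.57/40.642)
    = 1.3435 × 0.45761 = 0.6148 m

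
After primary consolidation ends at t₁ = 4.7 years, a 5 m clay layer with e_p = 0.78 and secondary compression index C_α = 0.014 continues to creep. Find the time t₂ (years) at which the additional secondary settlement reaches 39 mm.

t₂ ≈ 46.1 years

S_s = C_α·H/(1+e_p)·log₁₀(t₂/t₁) ⇒ log₁₀(t₂/t₁) = S_s·(1+e_p)/(C_α·H).
log₁₀(t₂/t₁) = 0.039 × (1+0.78) / (0.014×5) = 0.9917
t₂ = t₁ × 10^0.9917 = 4.7 × 9.811 = 46.11 years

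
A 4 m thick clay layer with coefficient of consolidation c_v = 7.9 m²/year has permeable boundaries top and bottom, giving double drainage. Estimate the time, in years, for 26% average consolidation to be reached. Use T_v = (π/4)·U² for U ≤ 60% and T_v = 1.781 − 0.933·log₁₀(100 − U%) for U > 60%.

Drainage path length: H_d = H/2 = 2 m (double drainage).
U ≤ 60%: T_v = (π/4)·U² = (π/4)×0.26² = 0.053093.
t = T_v·H_d²/c_v = 0.053093×2²/7.9 = 0.02688 years.

t ≈ 0.0269 years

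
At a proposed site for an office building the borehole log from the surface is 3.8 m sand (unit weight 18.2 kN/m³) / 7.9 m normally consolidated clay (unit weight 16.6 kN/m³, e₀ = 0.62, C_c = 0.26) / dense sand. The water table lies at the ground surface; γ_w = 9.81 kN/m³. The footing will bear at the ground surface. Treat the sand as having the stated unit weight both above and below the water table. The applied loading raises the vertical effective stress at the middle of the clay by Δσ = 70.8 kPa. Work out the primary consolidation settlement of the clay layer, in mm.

S_c ≈ 436 mm

Mid-depth of clay below the ground surface: z = 3.8 + 7.9/2 = 7.75 m.
Total vertical stress at mid-clay: σ_v = 18.2×3.8 + 16.6×3.95 = 134.73 kPa.
Pore pressure: u = 9.81×(7.75 − 0) = 76.028 kPa.
Initial effective stress: σ'_0 = σ_v − u = 134.73 − 76.028 = 58.702 kPa.
Final effective stress: σ'_f = σ'_0 + Δσ = 58.702 + 70.8 = 129.5 kPa.
Normally consolidated clay, so the full stress increment lies on the virgin compression line:
S_c = C_c·H/(1+e₀)·log₁₀(σ'_f/σ'_0) = 0.26×7.9/(1+0.62)×log₁₀(129.5/58.702)
    = 1.2679 × 0.34362 = 0.4357 m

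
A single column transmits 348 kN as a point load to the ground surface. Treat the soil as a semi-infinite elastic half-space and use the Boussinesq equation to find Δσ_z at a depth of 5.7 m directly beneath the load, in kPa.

Boussinesq vertical stress below a point load on an elastic half-space:
Δσ_z = 3P/(2πz²) · [1 + (r/z)²]^(−5/2)
r/z = 0/5.7 = 0; [1+(r/z)²]^(−5/2) = 1.
Δσ_z = 3×348/(2π×5.7²) × 1 = 5.1141 × 1 = 5.114 kPa

Δσ_z ≈ 5.11 kPa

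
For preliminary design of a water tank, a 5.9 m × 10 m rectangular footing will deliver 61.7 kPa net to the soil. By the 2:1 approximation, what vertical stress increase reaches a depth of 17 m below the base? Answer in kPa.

Δσ_z ≈ 5.89 kPa

By the 2:1 method the load spreads at 1 horizontal : 2 vertical, so at depth z the loaded area has grown by z in each plan dimension:
Δσ = qBL/((B+z)(L+z)) = 61.7×5.9×10/((5.9+17)(10+17)) = 5.8876 kPa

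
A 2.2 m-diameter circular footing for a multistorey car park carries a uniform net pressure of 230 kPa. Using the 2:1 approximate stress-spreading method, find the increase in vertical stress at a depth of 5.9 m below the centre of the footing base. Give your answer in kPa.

By the 2:1 method the load spreads at 1 horizontal : 2 vertical, so at depth z the loaded area has grown by z in each plan dimension:
Δσ ≈ qD²/(D+z)² = 230×2.2²/(2.2+5.9)² = 16.967 kPa

Δσ_z ≈ 17 kPa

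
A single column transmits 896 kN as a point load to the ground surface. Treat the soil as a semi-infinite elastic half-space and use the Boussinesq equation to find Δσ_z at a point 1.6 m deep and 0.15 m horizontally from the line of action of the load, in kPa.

Boussinesq vertical stress below a point load on an elastic half-space:
Δσ_z = 3P/(2πz²) · [1 + (r/z)²]^(−5/2)
r/z = 0.15/1.6 = 0.09375; [1+(r/z)²]^(−5/2) = 0.97836.
Δσ_z = 3×896/(2π×1.6²) × 0.97836 = 167.11 × 0.97836 = 163.5 kPa

Δσ_z ≈ 163 kPa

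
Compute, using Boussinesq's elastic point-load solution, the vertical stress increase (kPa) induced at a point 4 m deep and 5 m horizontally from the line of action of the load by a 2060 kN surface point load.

Δσ_z ≈ 5.85 kPa

Boussinesq vertical stress below a point load on an elastic half-space:
Δσ_z = 3P/(2πz²) · [1 + (r/z)²]^(−5/2)
r/z = 5/4 = 1.25; [1+(r/z)²]^(−5/2) = 0.095135.
Δσ_z = 3×2060/(2π×4²) × 0.095135 = 61.474 × 0.095135 = 5.848 kPa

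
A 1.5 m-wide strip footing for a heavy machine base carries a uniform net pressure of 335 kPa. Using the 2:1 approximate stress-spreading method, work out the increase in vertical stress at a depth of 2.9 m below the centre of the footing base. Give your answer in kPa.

Δσ_z ≈ 114 kPa

By the 2:1 method the load spreads at 1 horizontal : 2 vertical, so at depth z the loaded area has grown by z in each plan dimension:
Δσ = qB/(B+z) = 335×1.5/(1.5+2.9) = 114.2 kPa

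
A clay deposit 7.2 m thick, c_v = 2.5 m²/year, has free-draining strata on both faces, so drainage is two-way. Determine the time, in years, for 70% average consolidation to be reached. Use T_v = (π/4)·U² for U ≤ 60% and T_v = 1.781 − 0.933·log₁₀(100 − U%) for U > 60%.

t ≈ 2.09 years

Drainage path length: H_d = H/2 = 3.6 m (double drainage).
U > 60%: T_v = 1.781 − 0.933·log₁₀(100 − 70) = 0.40285.
t = T_v·H_d²/c_v = 0.40285×3.6²/2.5 = 2.088 years.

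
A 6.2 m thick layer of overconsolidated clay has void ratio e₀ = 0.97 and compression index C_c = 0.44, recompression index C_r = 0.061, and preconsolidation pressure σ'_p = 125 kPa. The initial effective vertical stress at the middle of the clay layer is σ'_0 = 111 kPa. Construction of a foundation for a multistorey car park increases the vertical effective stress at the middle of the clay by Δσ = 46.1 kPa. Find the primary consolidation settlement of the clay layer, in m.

S_c ≈ 0.147 m

Final effective stress: σ'_f = 111 + 46.1 = 157.1 kPa.
σ'_f = 157.1 > σ'_p = 125 kPa, so the stress path crosses the preconsolidation pressure — recompression up to σ'_p, then virgin compression beyond:
S_c = H/(1+e₀)·[C_r·log₁₀(σ'_p/σ'_0) + C_c·log₁₀(σ'_f/σ'_p)]
    = 6.2/1.97 × [0.061×log₁₀(125/111) + 0.44×log₁₀(157.1/125)]
    = 3.1472 × [0.0031468 + 0.043677] = 0.1474 m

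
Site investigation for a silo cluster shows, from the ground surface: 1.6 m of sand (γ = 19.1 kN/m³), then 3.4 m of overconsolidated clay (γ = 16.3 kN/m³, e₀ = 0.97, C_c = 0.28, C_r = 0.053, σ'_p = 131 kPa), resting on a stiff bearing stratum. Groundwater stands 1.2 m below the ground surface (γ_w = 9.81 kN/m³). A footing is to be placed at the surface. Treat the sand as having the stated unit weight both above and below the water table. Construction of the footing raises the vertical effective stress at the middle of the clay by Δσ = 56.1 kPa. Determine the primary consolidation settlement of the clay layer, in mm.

S_c ≈ 36.2 mm

Mid-depth of clay below the ground surface: z = 1.6 + 3.4/2 = 3.3 m.
Total vertical stress at mid-clay: σ_v = 19.1×1.6 + 16.3×1.7 = 58.27 kPa.
Pore pressure: u = 9.81×(3.3 − 1.2) = 20.601 kPa.
Initial effective stress: σ'_0 = σ_v − u = 58.27 − 20.601 = 37.669 kPa.
Final effective stress: σ'_f = 37.669 + 56.1 = 93.769 kPa.
σ'_f = 93.769 ≤ σ'_p = 131 kPa, so the clay remains overconsolidated and only the recompression index applies:
S_c = C_r·H/(1+e₀)·log₁₀(σ'_f/σ'_0) = 0.053×3.4/1.97×log₁₀(93.769/37.669)
    = 0.091473 × 0.39608 = 0.03623 m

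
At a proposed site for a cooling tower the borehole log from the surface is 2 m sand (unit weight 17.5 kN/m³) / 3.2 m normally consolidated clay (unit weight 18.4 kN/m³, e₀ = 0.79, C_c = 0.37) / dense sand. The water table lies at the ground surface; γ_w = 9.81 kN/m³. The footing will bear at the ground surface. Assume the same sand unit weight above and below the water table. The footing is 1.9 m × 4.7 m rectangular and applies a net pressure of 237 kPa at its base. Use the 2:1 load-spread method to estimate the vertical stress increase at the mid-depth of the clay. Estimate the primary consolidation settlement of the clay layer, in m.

Mid-depth of clay below the ground surface: z = 2 + 3.2/2 = 3.6 m.
Total vertical stress at mid-clay: σ_v = 17.5×2 + 18.4×1.6 = 64.44 kPa.
Pore pressure: u = 9.81×(3.6 − 0) = 35.316 kPa.
Initial effective stress: σ'_0 = σ_v − u = 64.44 − 35.316 = 29.124 kPa.
Stress increase at mid-clay by the 2:1 spreading method:
Δσ = qBL/((B+z)(L+z)) = 237×1.9×4.7/((1.9+3.6)(4.7+3.6)) = 46.362 kPa
Final effective stress: σ'_f = σ'_0 + Δσ = 29.124 + 46.362 = 75.486 kPa.
Normally consolidated clay, so the full stress increment lies on the virgin compression line:
S_c = C_c·H/(1+e₀)·log₁₀(σ'_f/σ'_0) = 0.37×3.2/(1+0.79)×log₁₀(75.486/29.124)
    = 0.66145 × 0.41362 = 0.2736 m

S_c ≈ 0.274 m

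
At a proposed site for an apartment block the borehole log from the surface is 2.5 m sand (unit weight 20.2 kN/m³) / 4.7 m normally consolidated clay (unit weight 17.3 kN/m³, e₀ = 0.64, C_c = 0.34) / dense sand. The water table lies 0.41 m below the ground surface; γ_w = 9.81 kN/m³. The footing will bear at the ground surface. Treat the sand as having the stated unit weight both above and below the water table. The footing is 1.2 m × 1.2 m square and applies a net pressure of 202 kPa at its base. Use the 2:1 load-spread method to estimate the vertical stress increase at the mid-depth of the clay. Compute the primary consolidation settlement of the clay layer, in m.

S_c ≈ 0.0653 m

Mid-depth of clay below the ground surface: z = 2.5 + 4.7/2 = 4.85 m.
Total vertical stress at mid-clay: σ_v = 20.2×2.5 + 17.3×2.35 = 91.155 kPa.
Pore pressure: u = 9.81×(4.85 − 0.41) = 43.556 kPa.
Initial effective stress: σ'_0 = σ_v − u = 91.155 − 43.556 = 47.599 kPa.
Stress increase at mid-clay by the 2:1 spreading method:
Δσ = qBL/((B+z)(L+z)) = 202×1.2×1.2/((1.2+4.85)(1.2+4.85)) = 7.947 kPa
Final effective stress: σ'_f = σ'_0 + Δσ = 47.599 + 7.947 = 55.546 kPa.
Normally consolidated clay, so the full stress increment lies on the virgin compression line:
S_c = C_c·H/(1+e₀)·log₁₀(σ'_f/σ'_0) = 0.34×4.7/(1+0.64)×log₁₀(55.546/47.599)
    = 0.97439 × 0.067055 = 0.06534 m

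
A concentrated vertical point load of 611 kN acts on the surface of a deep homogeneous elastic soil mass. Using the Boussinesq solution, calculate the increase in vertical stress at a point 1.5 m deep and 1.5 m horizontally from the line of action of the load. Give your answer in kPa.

Boussinesq vertical stress below a point load on an elastic half-space:
Δσ_z = 3P/(2πz²) · [1 + (r/z)²]^(−5/2)
r/z = 1.5/1.5 = 1; [1+(r/z)²]^(−5/2) = 0.17678.
Δσ_z = 3×611/(2π×1.5²) × 0.17678 = 129.66 × 0.17678 = 22.92 kPa

Δσ_z ≈ 22.9 kPa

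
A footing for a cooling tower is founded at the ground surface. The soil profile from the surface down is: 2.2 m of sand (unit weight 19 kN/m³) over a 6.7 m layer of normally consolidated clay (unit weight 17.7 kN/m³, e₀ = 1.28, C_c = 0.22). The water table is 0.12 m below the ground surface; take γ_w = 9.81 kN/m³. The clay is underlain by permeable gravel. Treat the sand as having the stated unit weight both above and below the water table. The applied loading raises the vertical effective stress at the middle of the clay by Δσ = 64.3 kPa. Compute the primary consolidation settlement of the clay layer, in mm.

Mid-depth of clay below the ground surface: z = 2.2 + 6.7/2 = 5.55 m.
Total vertical stress at mid-clay: σ_v = 19×2.2 + 17.7×3.35 = 101.09 kPa.
Pore pressure: u = 9.81×(5.55 − 0.12) = 53.268 kPa.
Initial effective stress: σ'_0 = σ_v − u = 101.09 − 53.268 = 47.822 kPa.
Final effective stress: σ'_f = σ'_0 + Δσ = 47.822 + 64.3 = 112.12 kPa.
Normally consolidated clay, so the full stress increment lies on the virgin compression line:
S_c = C_c·H/(1+e₀)·log₁₀(σ'_f/σ'_0) = 0.22×6.7/(1+1.28)×log₁₀(112.12/47.822)
    = 0.64649 × 0.37006 = 0.2392 m

S_c ≈ 239 mm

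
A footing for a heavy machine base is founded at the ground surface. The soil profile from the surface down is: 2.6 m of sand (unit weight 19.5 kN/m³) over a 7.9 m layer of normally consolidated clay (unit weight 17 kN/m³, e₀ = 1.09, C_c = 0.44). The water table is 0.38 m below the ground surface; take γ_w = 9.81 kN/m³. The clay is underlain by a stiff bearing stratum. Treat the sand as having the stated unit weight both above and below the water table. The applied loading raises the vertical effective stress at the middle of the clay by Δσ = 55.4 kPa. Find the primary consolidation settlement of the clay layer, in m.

S_c ≈ 0.488 m

Mid-depth of clay below the ground surface: z = 2.6 + 7.9/2 = 6.55 m.
Total vertical stress at mid-clay: σ_v = 19.5×2.6 + 17×3.95 = 117.85 kPa.
Pore pressure: u = 9.81×(6.55 − 0.38) = 60.528 kPa.
Initial effective stress: σ'_0 = σ_v − u = 117.85 − 60.528 = 57.322 kPa.
Final effective stress: σ'_f = σ'_0 + Δσ = 57.322 + 55.4 = 112.72 kPa.
Normally consolidated clay, so the full stress increment lies on the virgin compression line:
S_c = C_c·H/(1+e₀)·log₁₀(σ'_f/σ'_0) = 0.44×7.9/(1+1.09)×log₁₀(112.72/57.322)
    = 1.6632 × 0.29368 = 0.4884 m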